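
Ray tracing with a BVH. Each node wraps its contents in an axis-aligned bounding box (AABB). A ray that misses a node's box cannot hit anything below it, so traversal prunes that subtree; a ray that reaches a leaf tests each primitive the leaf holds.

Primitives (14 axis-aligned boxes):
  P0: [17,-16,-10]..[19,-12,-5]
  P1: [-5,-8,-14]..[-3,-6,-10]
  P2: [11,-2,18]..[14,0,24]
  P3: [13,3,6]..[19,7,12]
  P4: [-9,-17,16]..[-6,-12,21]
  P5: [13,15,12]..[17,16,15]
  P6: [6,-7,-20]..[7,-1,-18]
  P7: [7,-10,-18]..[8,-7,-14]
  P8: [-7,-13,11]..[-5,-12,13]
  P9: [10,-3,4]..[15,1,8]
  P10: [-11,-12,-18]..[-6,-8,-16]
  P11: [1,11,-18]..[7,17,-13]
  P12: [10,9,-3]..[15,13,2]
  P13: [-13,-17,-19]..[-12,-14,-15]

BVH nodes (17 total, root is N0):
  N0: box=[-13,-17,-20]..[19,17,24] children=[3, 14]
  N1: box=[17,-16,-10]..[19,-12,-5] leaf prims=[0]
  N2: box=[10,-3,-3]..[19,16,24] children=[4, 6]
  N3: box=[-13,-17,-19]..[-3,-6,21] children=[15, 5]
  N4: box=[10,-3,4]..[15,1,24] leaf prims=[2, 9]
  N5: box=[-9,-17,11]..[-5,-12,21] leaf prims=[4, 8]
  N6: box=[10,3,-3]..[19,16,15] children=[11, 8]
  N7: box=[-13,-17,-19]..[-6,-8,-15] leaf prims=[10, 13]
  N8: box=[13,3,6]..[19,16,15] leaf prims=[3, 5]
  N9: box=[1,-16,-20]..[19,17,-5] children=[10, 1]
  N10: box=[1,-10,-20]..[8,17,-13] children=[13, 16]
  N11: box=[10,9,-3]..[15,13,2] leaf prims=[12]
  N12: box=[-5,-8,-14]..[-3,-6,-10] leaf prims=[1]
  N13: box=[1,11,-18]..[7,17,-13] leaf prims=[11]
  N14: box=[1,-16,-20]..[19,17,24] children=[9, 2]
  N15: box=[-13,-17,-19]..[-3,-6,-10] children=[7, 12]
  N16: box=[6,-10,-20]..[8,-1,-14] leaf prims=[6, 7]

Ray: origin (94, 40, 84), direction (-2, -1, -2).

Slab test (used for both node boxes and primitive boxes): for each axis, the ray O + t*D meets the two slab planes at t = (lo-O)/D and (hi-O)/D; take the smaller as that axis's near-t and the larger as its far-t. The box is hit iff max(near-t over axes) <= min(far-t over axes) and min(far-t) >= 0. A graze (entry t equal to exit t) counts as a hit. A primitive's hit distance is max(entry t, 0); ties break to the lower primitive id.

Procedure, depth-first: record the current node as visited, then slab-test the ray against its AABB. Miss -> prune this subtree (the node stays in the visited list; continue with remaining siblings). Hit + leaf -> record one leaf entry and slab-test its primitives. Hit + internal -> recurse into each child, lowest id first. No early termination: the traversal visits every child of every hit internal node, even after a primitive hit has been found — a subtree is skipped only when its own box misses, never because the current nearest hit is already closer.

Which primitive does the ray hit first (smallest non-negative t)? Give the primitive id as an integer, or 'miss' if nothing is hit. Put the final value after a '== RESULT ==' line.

Walk:
N0 x:[75/2,107/2] y:[23,57] z:[30,52] -> hit [75/2,52], descend [3, 14]
  N3 x:[97/2,107/2] y:[46,57] z:[63/2,103/2] -> hit [97/2,103/2], descend [5, 15]
    N5 x:[99/2,103/2] y:[52,57] z:[63/2,73/2] -> miss, prune
    N15 x:[97/2,107/2] y:[46,57] z:[47,103/2] -> hit [97/2,103/2], descend [7, 12]
      N7 x:[50,107/2] y:[48,57] z:[99/2,103/2] -> hit [50,103/2] leaf, test {P10@t=50, P13(miss)}
      N12 x:[97/2,99/2] y:[46,48] z:[47,49] -> miss, prune
  N14 x:[75/2,93/2] y:[23,56] z:[30,52] -> hit [75/2,93/2], descend [2, 9]
    N2 x:[75/2,42] y:[24,43] z:[30,87/2] -> hit [75/2,42], descend [4, 6]
      N4 x:[79/2,42] y:[39,43] z:[30,40] -> hit [79/2,40] leaf, test {P2(miss), P9@t=79/2}
      N6 x:[75/2,42] y:[24,37] z:[69/2,87/2] -> miss, prune
    N9 x:[75/2,93/2] y:[23,56] z:[89/2,52] -> hit [89/2,93/2], descend [1, 10]
      N1 x:[75/2,77/2] y:[52,56] z:[89/2,47] -> miss, prune
      N10 x:[43,93/2] y:[23,50] z:[97/2,52] -> miss, prune

Summary -> nodes [0, 3, 5, 15, 7, 12, 14, 2, 4, 6, 9, 1, 10]; box-tests=13; leaf-entries=2; first=P9

== RESULT ==
9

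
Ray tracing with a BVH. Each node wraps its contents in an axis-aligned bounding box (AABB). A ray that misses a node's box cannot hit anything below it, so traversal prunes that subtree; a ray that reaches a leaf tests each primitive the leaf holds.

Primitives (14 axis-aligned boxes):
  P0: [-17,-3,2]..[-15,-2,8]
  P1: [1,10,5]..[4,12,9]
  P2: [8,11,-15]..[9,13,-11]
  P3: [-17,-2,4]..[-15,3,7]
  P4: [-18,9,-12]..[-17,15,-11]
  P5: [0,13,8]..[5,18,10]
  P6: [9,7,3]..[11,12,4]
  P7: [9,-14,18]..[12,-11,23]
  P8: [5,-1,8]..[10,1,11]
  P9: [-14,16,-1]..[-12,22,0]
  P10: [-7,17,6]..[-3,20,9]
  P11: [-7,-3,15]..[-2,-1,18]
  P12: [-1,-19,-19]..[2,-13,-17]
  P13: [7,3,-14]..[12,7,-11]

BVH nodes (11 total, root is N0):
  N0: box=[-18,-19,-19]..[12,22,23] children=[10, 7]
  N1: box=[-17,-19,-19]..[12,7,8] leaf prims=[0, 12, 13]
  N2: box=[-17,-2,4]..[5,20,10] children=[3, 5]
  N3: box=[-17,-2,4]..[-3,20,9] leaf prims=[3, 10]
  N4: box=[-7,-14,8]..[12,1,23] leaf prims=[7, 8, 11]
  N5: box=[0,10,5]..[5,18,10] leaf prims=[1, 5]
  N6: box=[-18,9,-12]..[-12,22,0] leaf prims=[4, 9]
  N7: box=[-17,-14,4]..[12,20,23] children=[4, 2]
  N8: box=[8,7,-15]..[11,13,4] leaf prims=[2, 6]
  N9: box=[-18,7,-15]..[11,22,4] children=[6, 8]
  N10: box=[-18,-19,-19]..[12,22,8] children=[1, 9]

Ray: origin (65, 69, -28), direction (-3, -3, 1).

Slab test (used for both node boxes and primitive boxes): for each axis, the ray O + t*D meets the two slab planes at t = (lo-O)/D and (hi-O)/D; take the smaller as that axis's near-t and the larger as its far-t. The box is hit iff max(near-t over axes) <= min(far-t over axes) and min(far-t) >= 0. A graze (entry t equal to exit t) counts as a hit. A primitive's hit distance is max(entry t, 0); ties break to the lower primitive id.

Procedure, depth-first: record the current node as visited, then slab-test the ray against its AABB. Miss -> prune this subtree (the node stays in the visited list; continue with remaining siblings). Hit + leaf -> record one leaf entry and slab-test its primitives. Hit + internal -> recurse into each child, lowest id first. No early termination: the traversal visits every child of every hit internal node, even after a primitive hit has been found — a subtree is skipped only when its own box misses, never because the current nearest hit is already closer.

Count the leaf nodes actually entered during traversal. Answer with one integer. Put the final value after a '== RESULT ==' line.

Traverse from the root:
N0 x:[53/3,83/3] y:[47/3,88/3] z:[9,51] -> hit [53/3,83/3], descend [7, 10]
  N7 x:[53/3,82/3] y:[49/3,83/3] z:[32,51] -> miss, prune
  N10 x:[53/3,83/3] y:[47/3,88/3] z:[9,36] -> hit [53/3,83/3], descend [1, 9]
    N1 x:[53/3,82/3] y:[62/3,88/3] z:[9,36] -> hit [62/3,82/3] leaf, test {P0(miss), P12(miss), P13(miss)}
    N9 x:[18,83/3] y:[47/3,62/3] z:[13,32] -> hit [18,62/3], descend [6, 8]
      N6 x:[77/3,83/3] y:[47/3,20] z:[16,28] -> miss, prune
      N8 x:[18,19] y:[56/3,62/3] z:[13,32] -> hit [56/3,19] leaf, test {P2(miss), P6(miss)}

Visited [0, 7, 10, 1, 9, 6, 8]. Tests: 7 box, 2 leaf. Nearest: miss.

== RESULT ==
2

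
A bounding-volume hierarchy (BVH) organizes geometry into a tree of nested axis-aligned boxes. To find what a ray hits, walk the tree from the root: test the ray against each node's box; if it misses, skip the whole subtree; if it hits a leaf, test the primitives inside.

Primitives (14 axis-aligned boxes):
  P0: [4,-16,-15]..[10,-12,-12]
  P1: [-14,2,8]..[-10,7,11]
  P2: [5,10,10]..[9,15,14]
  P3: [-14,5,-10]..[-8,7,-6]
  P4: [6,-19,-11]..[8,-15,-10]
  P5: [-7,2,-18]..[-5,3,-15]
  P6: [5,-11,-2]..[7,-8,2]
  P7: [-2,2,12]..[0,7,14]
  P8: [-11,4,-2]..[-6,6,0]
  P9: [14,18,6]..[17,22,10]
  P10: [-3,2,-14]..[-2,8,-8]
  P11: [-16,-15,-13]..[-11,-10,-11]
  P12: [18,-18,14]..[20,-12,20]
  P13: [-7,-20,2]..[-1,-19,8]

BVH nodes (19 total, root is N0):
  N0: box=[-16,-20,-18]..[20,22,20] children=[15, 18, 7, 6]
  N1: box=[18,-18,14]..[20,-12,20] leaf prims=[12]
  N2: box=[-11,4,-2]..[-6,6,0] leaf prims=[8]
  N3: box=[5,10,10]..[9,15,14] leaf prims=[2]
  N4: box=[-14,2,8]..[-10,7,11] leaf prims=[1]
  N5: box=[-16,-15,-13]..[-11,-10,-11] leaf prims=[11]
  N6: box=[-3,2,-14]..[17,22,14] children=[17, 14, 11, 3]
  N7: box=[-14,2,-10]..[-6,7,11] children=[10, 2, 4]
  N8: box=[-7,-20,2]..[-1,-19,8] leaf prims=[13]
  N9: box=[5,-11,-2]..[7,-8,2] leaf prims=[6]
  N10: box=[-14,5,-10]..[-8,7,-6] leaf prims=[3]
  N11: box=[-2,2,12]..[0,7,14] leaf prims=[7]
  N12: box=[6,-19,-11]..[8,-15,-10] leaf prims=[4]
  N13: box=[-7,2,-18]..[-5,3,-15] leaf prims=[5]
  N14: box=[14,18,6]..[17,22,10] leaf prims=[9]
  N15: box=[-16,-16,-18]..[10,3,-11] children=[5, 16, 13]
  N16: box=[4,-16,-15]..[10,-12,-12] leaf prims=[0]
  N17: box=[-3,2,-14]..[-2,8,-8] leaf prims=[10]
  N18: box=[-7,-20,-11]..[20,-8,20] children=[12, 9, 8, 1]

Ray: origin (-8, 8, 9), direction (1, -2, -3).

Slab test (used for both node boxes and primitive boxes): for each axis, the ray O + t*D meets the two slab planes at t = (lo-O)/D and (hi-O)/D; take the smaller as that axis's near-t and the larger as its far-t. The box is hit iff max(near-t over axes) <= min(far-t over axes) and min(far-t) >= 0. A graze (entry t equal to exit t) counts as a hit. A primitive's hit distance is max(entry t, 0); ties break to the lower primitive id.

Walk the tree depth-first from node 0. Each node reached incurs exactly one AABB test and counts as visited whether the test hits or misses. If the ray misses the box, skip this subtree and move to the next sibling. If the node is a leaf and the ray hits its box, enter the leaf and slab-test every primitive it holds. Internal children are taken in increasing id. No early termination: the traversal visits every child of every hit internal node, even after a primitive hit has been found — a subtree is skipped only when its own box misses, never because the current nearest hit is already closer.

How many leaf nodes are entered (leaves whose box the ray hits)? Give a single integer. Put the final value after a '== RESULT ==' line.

Trace the traversal:
N0 x:[-8,28] y:[-7,14] z:[-11/3,9] -> hit [-11/3,9], descend [6, 7, 15, 18]
  N6 x:[5,25] y:[-7,3] z:[-5/3,23/3] -> miss, prune
  N7 x:[-6,2] y:[1/2,3] z:[-2/3,19/3] -> hit [1/2,2], descend [2, 4, 10]
    N2 x:[-3,2] y:[1,2] z:[3,11/3] -> miss, prune
    N4 x:[-6,-2] y:[1/2,3] z:[-2/3,1/3] -> miss, prune
    N10 x:[-6,0] y:[1/2,3/2] z:[5,19/3] -> miss, prune
  N15 x:[-8,18] y:[5/2,12] z:[20/3,9] -> hit [20/3,9], descend [5, 13, 16]
    N5 x:[-8,-3] y:[9,23/2] z:[20/3,22/3] -> miss, prune
    N13 x:[1,3] y:[5/2,3] z:[8,9] -> miss, prune
    N16 x:[12,18] y:[10,12] z:[7,8] -> miss, prune
  N18 x:[1,28] y:[8,14] z:[-11/3,20/3] -> miss, prune

Visited [0, 6, 7, 2, 4, 10, 15, 5, 13, 16, 18]. Tests: 11 box, 0 leaf. Nearest: miss.

== RESULT ==
0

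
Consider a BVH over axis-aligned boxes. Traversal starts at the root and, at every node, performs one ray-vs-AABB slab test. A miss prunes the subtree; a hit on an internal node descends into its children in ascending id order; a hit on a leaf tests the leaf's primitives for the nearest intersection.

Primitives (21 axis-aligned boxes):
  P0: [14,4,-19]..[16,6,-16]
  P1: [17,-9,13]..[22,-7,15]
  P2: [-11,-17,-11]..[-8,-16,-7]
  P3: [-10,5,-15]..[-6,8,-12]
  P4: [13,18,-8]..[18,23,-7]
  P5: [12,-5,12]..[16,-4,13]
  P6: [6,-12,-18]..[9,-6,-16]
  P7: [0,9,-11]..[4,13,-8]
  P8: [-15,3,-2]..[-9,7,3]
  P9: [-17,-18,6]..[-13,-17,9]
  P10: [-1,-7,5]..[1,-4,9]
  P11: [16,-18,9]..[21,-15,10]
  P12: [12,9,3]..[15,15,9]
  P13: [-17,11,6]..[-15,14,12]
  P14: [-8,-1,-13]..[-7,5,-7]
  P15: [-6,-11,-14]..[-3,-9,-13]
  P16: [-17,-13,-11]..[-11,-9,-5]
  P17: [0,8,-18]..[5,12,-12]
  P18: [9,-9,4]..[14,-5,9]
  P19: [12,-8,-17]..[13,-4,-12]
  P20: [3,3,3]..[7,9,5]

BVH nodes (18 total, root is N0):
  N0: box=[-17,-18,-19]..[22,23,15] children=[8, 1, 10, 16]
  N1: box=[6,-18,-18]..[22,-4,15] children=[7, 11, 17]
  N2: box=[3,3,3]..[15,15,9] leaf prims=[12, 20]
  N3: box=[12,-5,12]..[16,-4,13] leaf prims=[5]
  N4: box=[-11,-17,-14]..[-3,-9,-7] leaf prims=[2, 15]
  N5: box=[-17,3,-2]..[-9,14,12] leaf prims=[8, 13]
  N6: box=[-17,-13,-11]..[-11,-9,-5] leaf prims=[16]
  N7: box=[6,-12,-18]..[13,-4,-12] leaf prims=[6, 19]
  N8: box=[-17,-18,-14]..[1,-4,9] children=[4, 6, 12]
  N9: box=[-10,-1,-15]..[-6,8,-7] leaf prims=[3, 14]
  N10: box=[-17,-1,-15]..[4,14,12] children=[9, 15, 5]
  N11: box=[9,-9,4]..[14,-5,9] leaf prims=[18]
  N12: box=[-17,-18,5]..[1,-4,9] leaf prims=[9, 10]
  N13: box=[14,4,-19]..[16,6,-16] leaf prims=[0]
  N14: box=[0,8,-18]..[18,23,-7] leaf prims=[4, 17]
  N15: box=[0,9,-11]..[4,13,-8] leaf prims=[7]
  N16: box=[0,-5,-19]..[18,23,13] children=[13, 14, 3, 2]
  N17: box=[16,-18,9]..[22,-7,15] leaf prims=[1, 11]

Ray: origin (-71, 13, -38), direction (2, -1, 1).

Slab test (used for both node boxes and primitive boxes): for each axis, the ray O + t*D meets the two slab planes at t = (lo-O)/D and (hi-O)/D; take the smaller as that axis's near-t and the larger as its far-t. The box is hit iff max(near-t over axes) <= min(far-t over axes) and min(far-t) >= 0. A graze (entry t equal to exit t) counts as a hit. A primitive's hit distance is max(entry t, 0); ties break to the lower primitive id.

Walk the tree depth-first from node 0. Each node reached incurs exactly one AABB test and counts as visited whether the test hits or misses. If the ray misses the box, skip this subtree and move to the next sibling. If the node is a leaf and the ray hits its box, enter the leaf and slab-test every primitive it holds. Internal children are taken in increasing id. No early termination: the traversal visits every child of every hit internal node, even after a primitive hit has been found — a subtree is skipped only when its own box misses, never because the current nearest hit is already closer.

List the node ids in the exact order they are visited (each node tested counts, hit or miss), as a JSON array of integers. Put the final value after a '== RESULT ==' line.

Traverse from the root:
N0 x:[27,93/2] y:[-10,31] z:[19,53] -> hit [27,31], descend [1, 8, 10, 16]
  N1 x:[77/2,93/2] y:[17,31] z:[20,53] -> miss, prune
  N8 x:[27,36] y:[17,31] z:[24,47] -> hit [27,31], descend [4, 6, 12]
    N4 x:[30,34] y:[22,30] z:[24,31] -> hit [30,30] leaf, test {P2@t=30, P15(miss)}
    N6 x:[27,30] y:[22,26] z:[27,33] -> miss, prune
    N12 x:[27,36] y:[17,31] z:[43,47] -> miss, prune
  N10 x:[27,75/2] y:[-1,14] z:[23,50] -> miss, prune
  N16 x:[71/2,89/2] y:[-10,18] z:[19,51] -> miss, prune

8 AABB tests over nodes [0, 1, 8, 4, 6, 12, 10, 16]; 1 leaf entered; closest P2.

== RESULT ==
[0, 1, 8, 4, 6, 12, 10, 16]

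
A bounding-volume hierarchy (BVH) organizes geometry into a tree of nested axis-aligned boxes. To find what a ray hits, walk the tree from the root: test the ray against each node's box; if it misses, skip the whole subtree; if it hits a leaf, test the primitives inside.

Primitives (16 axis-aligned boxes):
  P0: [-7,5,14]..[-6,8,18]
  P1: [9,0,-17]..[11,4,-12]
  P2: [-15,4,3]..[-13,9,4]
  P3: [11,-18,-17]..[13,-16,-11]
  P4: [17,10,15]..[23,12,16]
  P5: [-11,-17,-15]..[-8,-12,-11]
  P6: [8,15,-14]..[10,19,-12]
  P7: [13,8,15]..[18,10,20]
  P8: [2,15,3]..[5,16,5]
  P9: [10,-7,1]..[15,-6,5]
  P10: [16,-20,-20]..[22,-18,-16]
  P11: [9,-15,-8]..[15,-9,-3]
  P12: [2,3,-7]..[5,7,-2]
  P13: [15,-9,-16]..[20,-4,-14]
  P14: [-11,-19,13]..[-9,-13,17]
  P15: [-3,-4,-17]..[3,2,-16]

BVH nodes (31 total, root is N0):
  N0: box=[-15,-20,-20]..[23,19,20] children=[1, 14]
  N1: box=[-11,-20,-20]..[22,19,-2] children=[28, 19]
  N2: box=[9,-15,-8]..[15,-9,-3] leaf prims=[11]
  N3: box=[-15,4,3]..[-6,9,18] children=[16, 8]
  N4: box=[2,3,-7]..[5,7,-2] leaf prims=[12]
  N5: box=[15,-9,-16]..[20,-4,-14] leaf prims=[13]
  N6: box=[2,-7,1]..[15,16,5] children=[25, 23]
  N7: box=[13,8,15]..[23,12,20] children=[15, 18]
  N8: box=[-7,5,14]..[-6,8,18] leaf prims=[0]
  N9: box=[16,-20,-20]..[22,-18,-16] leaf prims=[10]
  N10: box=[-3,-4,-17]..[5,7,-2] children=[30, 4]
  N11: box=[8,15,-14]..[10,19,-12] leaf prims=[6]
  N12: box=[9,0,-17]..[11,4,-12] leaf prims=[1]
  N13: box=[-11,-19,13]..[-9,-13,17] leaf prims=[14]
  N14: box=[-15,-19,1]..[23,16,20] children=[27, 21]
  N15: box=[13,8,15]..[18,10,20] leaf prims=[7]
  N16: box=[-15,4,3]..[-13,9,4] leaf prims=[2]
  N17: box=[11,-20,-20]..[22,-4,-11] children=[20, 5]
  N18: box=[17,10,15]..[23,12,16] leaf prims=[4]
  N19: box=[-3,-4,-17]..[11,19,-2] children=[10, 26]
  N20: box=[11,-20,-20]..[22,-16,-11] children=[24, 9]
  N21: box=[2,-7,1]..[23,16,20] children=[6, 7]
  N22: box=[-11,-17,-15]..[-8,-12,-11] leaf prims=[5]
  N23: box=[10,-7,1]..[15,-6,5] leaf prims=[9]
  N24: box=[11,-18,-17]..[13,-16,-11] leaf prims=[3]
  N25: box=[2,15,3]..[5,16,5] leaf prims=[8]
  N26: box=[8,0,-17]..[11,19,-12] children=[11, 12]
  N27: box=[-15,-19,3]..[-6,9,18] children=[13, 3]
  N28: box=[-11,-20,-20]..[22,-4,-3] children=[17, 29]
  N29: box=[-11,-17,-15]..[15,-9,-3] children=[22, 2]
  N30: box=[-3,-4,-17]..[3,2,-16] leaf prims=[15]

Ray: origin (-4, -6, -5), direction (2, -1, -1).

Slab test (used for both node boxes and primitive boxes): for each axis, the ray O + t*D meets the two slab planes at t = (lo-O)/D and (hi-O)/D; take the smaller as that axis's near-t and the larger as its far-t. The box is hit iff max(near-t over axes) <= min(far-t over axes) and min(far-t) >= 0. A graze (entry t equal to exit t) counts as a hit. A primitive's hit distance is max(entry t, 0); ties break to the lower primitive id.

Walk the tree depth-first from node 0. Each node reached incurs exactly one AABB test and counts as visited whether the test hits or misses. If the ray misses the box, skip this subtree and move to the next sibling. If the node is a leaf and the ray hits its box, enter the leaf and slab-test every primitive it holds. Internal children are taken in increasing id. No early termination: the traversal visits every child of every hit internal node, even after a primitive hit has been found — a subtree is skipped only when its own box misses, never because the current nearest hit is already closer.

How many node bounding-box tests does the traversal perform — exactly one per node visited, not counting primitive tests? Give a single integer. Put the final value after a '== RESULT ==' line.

Trace the traversal:
N0 x:[-11/2,27/2] y:[-25,14] z:[-25,15] -> hit [-11/2,27/2], descend [1, 14]
  N1 x:[-7/2,13] y:[-25,14] z:[-3,15] -> hit [-3,13], descend [19, 28]
    N19 x:[1/2,15/2] y:[-25,-2] z:[-3,12] -> miss, prune
    N28 x:[-7/2,13] y:[-2,14] z:[-2,15] -> hit [-2,13], descend [17, 29]
      N17 x:[15/2,13] y:[-2,14] z:[6,15] -> hit [15/2,13], descend [5, 20]
        N5 x:[19/2,12] y:[-2,3] z:[9,11] -> miss, prune
        N20 x:[15/2,13] y:[10,14] z:[6,15] -> hit [10,13], descend [9, 24]
          N9 x:[10,13] y:[12,14] z:[11,15] -> hit [12,13] leaf, test {P10@t=12}
          N24 x:[15/2,17/2] y:[10,12] z:[6,12] -> miss, prune
      N29 x:[-7/2,19/2] y:[3,11] z:[-2,10] -> hit [3,19/2], descend [2, 22]
        N2 x:[13/2,19/2] y:[3,9] z:[-2,3] -> miss, prune
        N22 x:[-7/2,-2] y:[6,11] z:[6,10] -> miss, prune
  N14 x:[-11/2,27/2] y:[-22,13] z:[-25,-6] -> miss, prune

Summary -> nodes [0, 1, 19, 28, 17, 5, 20, 9, 24, 29, 2, 22, 14]; box-tests=13; leaf-entries=1; first=P10

== RESULT ==
13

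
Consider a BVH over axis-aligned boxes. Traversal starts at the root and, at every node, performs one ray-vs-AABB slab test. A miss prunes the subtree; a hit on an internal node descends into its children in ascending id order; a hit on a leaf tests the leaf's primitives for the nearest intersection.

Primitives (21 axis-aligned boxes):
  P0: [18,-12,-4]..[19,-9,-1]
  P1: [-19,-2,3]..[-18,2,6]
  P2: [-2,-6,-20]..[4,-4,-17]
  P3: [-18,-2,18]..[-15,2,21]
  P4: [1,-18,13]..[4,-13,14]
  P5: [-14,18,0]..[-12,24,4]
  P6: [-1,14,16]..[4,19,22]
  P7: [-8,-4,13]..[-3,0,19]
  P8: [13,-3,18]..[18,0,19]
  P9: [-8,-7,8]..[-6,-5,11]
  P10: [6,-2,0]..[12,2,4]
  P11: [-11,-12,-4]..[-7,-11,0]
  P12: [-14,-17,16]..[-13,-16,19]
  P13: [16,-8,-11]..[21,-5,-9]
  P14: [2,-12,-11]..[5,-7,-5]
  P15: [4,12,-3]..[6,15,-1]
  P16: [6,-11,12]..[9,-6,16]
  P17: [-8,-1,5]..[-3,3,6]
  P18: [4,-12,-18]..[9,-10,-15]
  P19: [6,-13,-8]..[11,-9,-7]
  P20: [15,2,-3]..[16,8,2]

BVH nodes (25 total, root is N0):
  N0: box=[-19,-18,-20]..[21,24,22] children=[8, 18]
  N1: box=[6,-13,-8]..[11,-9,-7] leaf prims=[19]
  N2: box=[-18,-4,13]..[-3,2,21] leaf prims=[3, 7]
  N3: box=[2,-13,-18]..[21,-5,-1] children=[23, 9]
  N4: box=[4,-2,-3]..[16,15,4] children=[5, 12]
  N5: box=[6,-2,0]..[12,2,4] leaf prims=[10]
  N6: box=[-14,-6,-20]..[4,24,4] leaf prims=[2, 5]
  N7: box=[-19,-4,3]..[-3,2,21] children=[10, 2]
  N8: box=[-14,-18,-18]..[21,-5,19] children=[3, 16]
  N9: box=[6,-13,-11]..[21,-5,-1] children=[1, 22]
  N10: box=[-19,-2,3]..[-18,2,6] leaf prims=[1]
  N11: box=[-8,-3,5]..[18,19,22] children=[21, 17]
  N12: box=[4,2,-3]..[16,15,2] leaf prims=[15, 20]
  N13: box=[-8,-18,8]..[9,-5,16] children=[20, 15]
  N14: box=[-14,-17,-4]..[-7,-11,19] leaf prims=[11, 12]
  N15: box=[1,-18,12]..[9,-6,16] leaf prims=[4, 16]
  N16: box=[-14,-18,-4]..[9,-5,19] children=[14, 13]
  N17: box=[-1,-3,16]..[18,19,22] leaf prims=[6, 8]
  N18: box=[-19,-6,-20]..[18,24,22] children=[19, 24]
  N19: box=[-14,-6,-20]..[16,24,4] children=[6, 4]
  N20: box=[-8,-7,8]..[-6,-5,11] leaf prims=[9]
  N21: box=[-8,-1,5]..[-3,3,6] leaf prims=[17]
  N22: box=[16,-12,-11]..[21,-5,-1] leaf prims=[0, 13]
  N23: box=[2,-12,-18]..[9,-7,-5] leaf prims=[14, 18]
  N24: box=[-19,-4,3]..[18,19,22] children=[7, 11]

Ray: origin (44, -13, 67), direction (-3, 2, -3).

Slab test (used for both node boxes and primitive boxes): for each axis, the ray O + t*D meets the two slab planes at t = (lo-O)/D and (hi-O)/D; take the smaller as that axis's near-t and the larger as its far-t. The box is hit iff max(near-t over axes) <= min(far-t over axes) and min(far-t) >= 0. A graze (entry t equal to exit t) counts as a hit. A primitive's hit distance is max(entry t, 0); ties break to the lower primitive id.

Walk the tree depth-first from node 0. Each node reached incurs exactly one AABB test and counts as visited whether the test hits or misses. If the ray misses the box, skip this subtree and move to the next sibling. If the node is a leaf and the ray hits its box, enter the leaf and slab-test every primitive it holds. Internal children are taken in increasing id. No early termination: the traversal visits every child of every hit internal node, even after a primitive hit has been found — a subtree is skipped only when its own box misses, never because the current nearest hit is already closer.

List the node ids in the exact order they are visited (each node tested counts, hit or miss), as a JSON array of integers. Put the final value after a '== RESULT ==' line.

Walk:
N0 x:[23/3,21] y:[-5/2,37/2] z:[15,29] -> hit [15,37/2], descend [8, 18]
  N8 x:[23/3,58/3] y:[-5/2,4] z:[16,85/3] -> miss, prune
  N18 x:[26/3,21] y:[7/2,37/2] z:[15,29] -> hit [15,37/2], descend [19, 24]
    N19 x:[28/3,58/3] y:[7/2,37/2] z:[21,29] -> miss, prune
    N24 x:[26/3,21] y:[9/2,16] z:[15,64/3] -> hit [15,16], descend [7, 11]
      N7 x:[47/3,21] y:[9/2,15/2] z:[46/3,64/3] -> miss, prune
      N11 x:[26/3,52/3] y:[5,16] z:[15,62/3] -> hit [15,16], descend [17, 21]
        N17 x:[26/3,15] y:[5,16] z:[15,17] -> hit [15,15] leaf, test {P6@t=15, P8(miss)}
        N21 x:[47/3,52/3] y:[6,8] z:[61/3,62/3] -> miss, prune

order=[0, 8, 18, 19, 24, 7, 11, 17, 21]  |boxes|=9  |leaves|=1  hit=P6

== RESULT ==
[0, 8, 18, 19, 24, 7, 11, 17, 21]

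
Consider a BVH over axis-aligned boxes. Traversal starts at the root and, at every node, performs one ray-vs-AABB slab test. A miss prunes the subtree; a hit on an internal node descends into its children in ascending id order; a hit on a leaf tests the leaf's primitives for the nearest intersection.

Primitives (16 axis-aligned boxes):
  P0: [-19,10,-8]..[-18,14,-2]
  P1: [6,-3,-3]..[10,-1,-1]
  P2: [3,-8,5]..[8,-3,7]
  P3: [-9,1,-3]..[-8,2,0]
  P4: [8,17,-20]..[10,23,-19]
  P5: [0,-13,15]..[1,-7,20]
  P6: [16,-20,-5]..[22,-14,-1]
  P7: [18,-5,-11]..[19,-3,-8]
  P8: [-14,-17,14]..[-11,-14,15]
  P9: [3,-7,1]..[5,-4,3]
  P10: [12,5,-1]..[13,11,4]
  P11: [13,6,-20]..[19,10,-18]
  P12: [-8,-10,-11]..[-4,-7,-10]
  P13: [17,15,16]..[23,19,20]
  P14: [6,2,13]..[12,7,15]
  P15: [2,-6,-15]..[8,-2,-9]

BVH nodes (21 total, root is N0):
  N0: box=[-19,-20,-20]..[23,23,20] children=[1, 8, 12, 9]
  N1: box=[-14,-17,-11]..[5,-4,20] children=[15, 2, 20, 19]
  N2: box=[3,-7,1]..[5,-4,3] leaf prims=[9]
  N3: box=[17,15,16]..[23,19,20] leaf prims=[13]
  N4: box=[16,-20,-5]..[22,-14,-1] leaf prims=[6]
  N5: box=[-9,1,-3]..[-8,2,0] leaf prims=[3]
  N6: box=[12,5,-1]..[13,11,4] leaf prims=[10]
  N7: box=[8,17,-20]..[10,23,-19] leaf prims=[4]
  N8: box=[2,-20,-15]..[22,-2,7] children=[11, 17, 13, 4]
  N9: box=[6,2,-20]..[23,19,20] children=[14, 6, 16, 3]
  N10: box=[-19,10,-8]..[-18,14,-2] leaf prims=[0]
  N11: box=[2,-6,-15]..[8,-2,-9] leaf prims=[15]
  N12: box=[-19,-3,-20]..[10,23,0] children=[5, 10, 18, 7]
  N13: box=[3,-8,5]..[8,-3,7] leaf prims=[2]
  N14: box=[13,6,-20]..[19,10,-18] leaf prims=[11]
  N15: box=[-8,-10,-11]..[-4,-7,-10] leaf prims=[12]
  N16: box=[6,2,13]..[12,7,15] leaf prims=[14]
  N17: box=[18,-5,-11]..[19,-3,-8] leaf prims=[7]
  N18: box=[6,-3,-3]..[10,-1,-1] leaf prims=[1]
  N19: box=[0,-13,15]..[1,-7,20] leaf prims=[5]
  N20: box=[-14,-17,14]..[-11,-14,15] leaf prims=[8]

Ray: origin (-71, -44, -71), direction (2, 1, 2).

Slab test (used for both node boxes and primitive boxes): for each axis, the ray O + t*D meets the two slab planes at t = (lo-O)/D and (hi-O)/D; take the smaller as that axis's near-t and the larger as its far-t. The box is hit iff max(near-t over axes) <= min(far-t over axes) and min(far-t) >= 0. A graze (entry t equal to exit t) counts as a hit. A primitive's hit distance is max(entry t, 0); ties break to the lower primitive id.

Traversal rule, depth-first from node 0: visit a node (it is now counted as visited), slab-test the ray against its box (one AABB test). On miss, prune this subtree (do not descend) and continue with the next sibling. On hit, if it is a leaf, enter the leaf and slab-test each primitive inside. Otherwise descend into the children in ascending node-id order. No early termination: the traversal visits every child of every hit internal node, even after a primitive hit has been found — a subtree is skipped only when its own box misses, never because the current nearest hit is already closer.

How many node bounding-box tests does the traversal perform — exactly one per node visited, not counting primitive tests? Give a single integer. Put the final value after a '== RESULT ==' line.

Walk:
N0 x:[26,47] y:[24,67] z:[51/2,91/2] -> hit [26,91/2], descend [1, 8, 9, 12]
  N1 x:[57/2,38] y:[27,40] z:[30,91/2] -> hit [30,38], descend [2, 15, 19, 20]
    N2 x:[37,38] y:[37,40] z:[36,37] -> hit [37,37] leaf, test {P9@t=37}
    N15 x:[63/2,67/2] y:[34,37] z:[30,61/2] -> miss, prune
    N19 x:[71/2,36] y:[31,37] z:[43,91/2] -> miss, prune
    N20 x:[57/2,30] y:[27,30] z:[85/2,43] -> miss, prune
  N8 x:[73/2,93/2] y:[24,42] z:[28,39] -> hit [73/2,39], descend [4, 11, 13, 17]
    N4 x:[87/2,93/2] y:[24,30] z:[33,35] -> miss, prune
    N11 x:[73/2,79/2] y:[38,42] z:[28,31] -> miss, prune
    N13 x:[37,79/2] y:[36,41] z:[38,39] -> hit [38,39] leaf, test {P2@t=38}
    N17 x:[89/2,45] y:[39,41] z:[30,63/2] -> miss, prune
  N9 x:[77/2,47] y:[46,63] z:[51/2,91/2] -> miss, prune
  N12 x:[26,81/2] y:[41,67] z:[51/2,71/2] -> miss, prune

Summary -> nodes [0, 1, 2, 15, 19, 20, 8, 4, 11, 13, 17, 9, 12]; box-tests=13; leaf-entries=2; first=P9

== RESULT ==
13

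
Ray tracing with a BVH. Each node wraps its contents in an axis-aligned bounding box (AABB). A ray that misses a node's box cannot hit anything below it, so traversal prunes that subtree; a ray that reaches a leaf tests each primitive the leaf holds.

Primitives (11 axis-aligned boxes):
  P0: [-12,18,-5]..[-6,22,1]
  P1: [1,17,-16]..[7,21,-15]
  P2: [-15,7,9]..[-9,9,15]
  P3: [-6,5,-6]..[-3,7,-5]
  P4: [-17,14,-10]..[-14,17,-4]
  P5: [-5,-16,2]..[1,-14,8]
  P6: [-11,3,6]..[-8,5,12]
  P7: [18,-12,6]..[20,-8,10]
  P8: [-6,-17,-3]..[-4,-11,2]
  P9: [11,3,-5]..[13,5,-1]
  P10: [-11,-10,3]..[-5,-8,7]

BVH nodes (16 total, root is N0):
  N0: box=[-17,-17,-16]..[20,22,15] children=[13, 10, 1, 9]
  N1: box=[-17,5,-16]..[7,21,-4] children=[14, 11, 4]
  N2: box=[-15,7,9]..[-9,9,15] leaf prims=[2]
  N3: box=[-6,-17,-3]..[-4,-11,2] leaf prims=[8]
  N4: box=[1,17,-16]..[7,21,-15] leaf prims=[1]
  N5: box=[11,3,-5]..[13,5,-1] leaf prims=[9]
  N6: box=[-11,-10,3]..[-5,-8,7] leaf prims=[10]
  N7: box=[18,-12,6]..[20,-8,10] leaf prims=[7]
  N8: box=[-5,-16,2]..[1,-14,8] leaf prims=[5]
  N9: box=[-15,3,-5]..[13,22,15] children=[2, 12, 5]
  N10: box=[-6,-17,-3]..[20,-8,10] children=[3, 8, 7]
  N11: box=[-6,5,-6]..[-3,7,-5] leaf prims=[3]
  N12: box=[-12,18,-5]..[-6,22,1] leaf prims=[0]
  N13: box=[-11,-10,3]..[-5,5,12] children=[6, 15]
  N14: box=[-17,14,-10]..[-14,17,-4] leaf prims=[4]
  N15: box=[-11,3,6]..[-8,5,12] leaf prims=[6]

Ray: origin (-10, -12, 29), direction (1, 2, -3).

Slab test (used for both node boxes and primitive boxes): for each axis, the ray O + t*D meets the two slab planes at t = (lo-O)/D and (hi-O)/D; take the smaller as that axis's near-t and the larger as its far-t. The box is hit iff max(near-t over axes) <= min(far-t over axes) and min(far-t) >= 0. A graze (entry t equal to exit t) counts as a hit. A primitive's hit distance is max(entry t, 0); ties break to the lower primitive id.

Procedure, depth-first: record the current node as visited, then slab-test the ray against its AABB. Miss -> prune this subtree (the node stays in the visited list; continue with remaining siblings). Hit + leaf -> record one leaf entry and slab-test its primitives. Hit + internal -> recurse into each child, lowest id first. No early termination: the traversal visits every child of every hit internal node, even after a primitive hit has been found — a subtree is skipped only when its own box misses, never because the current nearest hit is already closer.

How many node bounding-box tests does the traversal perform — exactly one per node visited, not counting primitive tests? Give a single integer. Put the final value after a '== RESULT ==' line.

Walk:
N0 x:[-7,30] y:[-5/2,17] z:[14/3,15] -> hit [14/3,15], descend [1, 9, 10, 13]
  N1 x:[-7,17] y:[17/2,33/2] z:[11,15] -> hit [11,15], descend [4, 11, 14]
    N4 x:[11,17] y:[29/2,33/2] z:[44/3,15] -> hit [44/3,15] leaf, test {P1@t=44/3}
    N11 x:[4,7] y:[17/2,19/2] z:[34/3,35/3] -> miss, prune
    N14 x:[-7,-4] y:[13,29/2] z:[11,13] -> miss, prune
  N9 x:[-5,23] y:[15/2,17] z:[14/3,34/3] -> hit [15/2,34/3], descend [2, 5, 12]
    N2 x:[-5,1] y:[19/2,21/2] z:[14/3,20/3] -> miss, prune
    N5 x:[21,23] y:[15/2,17/2] z:[10,34/3] -> miss, prune
    N12 x:[-2,4] y:[15,17] z:[28/3,34/3] -> miss, prune
  N10 x:[4,30] y:[-5/2,2] z:[19/3,32/3] -> miss, prune
  N13 x:[-1,5] y:[1,17/2] z:[17/3,26/3] -> miss, prune

order=[0, 1, 4, 11, 14, 9, 2, 5, 12, 10, 13]  |boxes|=11  |leaves|=1  hit=P1

== RESULT ==
11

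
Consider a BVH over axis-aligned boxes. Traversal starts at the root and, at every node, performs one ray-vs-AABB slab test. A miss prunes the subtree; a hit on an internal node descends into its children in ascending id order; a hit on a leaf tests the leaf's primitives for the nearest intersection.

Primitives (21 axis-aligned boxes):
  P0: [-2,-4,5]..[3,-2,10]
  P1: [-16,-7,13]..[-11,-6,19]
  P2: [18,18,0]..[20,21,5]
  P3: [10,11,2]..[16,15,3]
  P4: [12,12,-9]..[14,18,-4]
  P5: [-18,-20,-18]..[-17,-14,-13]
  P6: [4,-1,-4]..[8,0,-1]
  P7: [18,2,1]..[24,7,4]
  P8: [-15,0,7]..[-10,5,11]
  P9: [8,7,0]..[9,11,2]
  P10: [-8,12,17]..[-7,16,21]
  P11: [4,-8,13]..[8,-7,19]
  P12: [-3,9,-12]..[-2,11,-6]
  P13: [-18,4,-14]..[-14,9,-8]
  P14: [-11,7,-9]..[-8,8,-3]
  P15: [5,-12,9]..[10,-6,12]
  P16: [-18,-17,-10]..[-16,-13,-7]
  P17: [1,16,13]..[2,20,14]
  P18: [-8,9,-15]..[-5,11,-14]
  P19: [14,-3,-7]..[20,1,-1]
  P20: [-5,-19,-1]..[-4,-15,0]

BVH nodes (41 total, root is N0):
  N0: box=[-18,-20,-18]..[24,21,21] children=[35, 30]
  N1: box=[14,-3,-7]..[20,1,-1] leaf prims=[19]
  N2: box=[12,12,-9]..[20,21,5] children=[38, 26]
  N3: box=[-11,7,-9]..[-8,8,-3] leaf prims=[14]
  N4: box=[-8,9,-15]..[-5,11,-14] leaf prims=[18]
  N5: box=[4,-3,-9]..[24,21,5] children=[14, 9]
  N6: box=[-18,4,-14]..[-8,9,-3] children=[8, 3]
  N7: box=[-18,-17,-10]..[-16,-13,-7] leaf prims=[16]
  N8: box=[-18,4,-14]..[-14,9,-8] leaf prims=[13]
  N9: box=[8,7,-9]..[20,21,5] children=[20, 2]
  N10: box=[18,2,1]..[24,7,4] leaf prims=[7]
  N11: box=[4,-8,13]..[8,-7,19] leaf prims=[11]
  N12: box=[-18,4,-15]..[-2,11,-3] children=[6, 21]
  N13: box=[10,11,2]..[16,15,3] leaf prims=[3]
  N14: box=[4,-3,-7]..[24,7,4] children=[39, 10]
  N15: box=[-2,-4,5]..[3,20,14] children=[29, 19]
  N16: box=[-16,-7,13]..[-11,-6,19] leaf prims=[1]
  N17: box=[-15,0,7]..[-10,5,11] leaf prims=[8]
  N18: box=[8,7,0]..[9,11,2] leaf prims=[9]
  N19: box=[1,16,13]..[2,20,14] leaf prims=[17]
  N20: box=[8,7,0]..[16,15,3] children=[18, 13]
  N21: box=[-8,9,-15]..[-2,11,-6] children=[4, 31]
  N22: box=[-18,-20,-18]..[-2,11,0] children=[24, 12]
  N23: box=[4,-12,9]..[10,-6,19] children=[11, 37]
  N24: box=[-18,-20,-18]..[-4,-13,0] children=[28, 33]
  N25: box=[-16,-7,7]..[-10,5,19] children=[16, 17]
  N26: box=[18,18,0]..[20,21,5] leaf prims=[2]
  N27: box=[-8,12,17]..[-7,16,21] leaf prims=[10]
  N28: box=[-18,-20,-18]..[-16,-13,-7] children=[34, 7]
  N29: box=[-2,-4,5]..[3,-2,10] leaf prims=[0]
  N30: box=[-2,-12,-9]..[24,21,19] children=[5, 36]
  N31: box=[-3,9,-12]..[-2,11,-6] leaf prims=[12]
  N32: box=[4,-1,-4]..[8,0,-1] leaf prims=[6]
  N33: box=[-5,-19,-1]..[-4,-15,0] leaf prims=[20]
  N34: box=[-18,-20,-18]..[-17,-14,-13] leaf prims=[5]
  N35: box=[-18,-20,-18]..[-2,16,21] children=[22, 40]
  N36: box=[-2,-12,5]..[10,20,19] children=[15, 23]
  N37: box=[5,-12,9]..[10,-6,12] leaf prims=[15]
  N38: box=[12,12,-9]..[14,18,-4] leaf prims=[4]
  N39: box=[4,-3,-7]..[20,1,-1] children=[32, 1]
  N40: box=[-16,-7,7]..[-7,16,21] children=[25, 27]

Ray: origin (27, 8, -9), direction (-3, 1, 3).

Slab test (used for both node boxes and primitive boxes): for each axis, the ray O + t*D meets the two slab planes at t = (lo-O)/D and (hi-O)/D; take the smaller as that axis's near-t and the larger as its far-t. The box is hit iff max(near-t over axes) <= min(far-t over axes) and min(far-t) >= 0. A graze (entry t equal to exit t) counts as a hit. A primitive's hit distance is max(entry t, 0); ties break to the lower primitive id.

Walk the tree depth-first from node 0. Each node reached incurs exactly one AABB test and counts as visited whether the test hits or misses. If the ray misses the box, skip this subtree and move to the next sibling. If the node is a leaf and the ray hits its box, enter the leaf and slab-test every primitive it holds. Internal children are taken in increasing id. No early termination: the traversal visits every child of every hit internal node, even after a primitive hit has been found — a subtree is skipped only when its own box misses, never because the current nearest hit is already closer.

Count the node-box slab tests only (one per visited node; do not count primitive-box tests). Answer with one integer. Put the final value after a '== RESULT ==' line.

Traverse from the root:
N0 x:[1,15] y:[-28,13] z:[-3,10] -> hit [1,10], descend [30, 35]
  N30 x:[1,29/3] y:[-20,13] z:[0,28/3] -> hit [1,28/3], descend [5, 36]
    N5 x:[1,23/3] y:[-11,13] z:[0,14/3] -> hit [1,14/3], descend [9, 14]
      N9 x:[7/3,19/3] y:[-1,13] z:[0,14/3] -> hit [7/3,14/3], descend [2, 20]
        N2 x:[7/3,5] y:[4,13] z:[0,14/3] -> hit [4,14/3], descend [26, 38]
          N26 x:[7/3,3] y:[10,13] z:[3,14/3] -> miss, prune
          N38 x:[13/3,5] y:[4,10] z:[0,5/3] -> miss, prune
        N20 x:[11/3,19/3] y:[-1,7] z:[3,4] -> hit [11/3,4], descend [13, 18]
          N13 x:[11/3,17/3] y:[3,7] z:[11/3,4] -> hit [11/3,4] leaf, test {P3@t=11/3}
          N18 x:[6,19/3] y:[-1,3] z:[3,11/3] -> miss, prune
      N14 x:[1,23/3] y:[-11,-1] z:[2/3,13/3] -> miss, prune
    N36 x:[17/3,29/3] y:[-20,12] z:[14/3,28/3] -> hit [17/3,28/3], descend [15, 23]
      N15 x:[8,29/3] y:[-12,12] z:[14/3,23/3] -> miss, prune
      N23 x:[17/3,23/3] y:[-20,-14] z:[6,28/3] -> miss, prune
  N35 x:[29/3,15] y:[-28,8] z:[-3,10] -> miss, prune

Visited [0, 30, 5, 9, 2, 26, 38, 20, 13, 18, 14, 36, 15, 23, 35]. Tests: 15 box, 1 leaf. Nearest: P3.

== RESULT ==
15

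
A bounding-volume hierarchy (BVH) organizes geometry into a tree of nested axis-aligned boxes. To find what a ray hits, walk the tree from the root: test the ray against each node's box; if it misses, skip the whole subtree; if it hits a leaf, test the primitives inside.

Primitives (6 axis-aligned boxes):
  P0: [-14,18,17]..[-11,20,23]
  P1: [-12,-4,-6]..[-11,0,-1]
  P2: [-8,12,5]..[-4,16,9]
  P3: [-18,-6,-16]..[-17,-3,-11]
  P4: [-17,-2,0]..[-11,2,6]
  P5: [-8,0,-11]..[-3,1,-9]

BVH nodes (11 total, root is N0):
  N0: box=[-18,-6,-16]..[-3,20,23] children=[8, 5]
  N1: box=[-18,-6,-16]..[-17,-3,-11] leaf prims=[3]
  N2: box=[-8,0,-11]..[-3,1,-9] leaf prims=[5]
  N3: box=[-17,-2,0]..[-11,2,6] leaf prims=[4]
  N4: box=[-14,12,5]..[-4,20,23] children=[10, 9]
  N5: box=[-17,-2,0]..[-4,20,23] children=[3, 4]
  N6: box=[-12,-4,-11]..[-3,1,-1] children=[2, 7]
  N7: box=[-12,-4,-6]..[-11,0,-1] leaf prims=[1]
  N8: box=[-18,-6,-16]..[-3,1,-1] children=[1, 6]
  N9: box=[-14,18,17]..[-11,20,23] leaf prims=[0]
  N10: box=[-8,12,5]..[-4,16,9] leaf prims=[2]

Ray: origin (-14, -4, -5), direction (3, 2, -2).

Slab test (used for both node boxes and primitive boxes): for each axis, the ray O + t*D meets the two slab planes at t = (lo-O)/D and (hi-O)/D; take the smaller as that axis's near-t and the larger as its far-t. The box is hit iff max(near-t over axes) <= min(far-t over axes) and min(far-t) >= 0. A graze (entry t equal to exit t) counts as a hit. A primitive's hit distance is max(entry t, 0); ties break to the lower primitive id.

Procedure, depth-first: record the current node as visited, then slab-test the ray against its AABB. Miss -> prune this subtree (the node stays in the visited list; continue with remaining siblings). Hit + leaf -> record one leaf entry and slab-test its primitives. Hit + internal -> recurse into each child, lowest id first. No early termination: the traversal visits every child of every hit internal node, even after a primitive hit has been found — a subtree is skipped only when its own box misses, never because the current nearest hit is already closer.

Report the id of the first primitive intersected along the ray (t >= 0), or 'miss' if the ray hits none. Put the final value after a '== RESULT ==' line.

Traverse from the root:
N0 x:[-4/3,11/3] y:[-1,12] z:[-14,11/2] -> hit [-1,11/3], descend [5, 8]
  N5 x:[-1,10/3] y:[1,12] z:[-14,-5/2] -> miss, prune
  N8 x:[-4/3,11/3] y:[-1,5/2] z:[-2,11/2] -> hit [-1,5/2], descend [1, 6]
    N1 x:[-4/3,-1] y:[-1,1/2] z:[3,11/2] -> miss, prune
    N6 x:[2/3,11/3] y:[0,5/2] z:[-2,3] -> hit [2/3,5/2], descend [2, 7]
      N2 x:[2,11/3] y:[2,5/2] z:[2,3] -> hit [2,5/2] leaf, test {P5@t=2}
      N7 x:[2/3,1] y:[0,2] z:[-2,1/2] -> miss, prune

order=[0, 5, 8, 1, 6, 2, 7]  |boxes|=7  |leaves|=1  hit=P5

== RESULT ==
5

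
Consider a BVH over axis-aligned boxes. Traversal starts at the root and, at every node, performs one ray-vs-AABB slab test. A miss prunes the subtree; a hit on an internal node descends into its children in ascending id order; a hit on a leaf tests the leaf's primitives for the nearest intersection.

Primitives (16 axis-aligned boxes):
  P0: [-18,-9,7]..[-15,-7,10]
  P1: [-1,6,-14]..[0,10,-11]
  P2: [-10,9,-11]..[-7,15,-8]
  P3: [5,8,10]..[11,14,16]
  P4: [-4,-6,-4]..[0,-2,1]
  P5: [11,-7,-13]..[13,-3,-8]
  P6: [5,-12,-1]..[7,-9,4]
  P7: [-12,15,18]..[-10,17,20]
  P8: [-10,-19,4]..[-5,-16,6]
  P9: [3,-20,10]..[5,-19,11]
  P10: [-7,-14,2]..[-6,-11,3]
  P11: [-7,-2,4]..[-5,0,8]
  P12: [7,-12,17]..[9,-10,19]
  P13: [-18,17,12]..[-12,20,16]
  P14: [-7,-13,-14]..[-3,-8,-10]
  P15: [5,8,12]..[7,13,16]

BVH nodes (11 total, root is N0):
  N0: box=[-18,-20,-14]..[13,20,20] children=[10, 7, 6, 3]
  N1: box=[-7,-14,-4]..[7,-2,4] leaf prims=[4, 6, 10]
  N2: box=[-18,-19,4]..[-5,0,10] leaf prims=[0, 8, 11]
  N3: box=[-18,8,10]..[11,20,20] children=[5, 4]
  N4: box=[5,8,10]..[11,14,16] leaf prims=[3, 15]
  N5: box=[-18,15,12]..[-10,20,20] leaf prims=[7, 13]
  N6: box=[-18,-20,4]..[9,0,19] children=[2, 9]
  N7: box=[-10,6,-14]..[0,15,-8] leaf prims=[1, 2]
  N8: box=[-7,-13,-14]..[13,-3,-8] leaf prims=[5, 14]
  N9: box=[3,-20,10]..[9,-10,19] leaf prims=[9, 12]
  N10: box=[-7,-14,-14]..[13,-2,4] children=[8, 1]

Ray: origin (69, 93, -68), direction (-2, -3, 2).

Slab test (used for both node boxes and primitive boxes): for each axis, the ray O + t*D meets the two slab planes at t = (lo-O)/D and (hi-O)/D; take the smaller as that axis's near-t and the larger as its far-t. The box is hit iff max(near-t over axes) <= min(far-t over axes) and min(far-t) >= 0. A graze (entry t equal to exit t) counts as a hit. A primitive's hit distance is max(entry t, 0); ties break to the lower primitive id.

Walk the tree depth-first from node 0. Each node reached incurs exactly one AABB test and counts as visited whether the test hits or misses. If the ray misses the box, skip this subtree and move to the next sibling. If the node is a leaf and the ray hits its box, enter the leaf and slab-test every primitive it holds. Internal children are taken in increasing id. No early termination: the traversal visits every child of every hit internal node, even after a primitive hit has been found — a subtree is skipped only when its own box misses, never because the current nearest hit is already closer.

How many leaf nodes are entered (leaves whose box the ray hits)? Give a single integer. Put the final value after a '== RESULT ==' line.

Trace the traversal:
N0 x:[28,87/2] y:[73/3,113/3] z:[27,44] -> hit [28,113/3], descend [3, 6, 7, 10]
  N3 x:[29,87/2] y:[73/3,85/3] z:[39,44] -> miss, prune
  N6 x:[30,87/2] y:[31,113/3] z:[36,87/2] -> hit [36,113/3], descend [2, 9]
    N2 x:[37,87/2] y:[31,112/3] z:[36,39] -> hit [37,112/3] leaf, test {P0(miss), P8@t=37, P11(miss)}
    N9 x:[30,33] y:[103/3,113/3] z:[39,87/2] -> miss, prune
  N7 x:[69/2,79/2] y:[26,29] z:[27,30] -> miss, prune
  N10 x:[28,38] y:[95/3,107/3] z:[27,36] -> hit [95/3,107/3], descend [1, 8]
    N1 x:[31,38] y:[95/3,107/3] z:[32,36] -> hit [32,107/3] leaf, test {P4(miss), P6(miss), P10(miss)}
    N8 x:[28,38] y:[32,106/3] z:[27,30] -> miss, prune

9 AABB tests over nodes [0, 3, 6, 2, 9, 7, 10, 1, 8]; 2 leaves entered; closest P8.

== RESULT ==
2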